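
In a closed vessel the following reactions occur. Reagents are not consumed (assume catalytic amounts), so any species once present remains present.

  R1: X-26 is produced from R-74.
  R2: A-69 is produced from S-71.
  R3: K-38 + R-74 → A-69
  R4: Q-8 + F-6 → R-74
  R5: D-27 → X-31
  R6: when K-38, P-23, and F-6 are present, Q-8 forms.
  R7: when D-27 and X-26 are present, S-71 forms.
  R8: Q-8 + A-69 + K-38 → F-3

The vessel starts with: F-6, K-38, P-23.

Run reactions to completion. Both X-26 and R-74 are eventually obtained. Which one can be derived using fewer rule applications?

R-74

R-74: K-38, P-23, and F-6 present → Q-8 forms (R6). Q-8 and F-6 present → R-74 forms (R4). [2 rule applications]
X-26: K-38, P-23, and F-6 present → Q-8 forms (R6). Q-8 and F-6 present → R-74 forms (R4). R-74 present → X-26 forms (R1). [3 rule applications]
R-74 needs fewer.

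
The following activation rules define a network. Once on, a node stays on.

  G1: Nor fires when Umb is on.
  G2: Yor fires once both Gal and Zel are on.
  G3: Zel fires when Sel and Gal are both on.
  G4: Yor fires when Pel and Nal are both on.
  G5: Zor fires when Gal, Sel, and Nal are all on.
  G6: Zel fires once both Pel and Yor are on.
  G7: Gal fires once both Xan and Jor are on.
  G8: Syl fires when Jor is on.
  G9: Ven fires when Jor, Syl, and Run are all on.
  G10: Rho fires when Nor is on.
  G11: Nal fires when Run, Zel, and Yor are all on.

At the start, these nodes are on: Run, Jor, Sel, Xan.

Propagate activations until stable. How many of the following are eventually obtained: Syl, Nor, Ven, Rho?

2

Jor is on, so Syl fires (G8).
Jor, Syl, and Run are on, so Ven fires (G9).
Syl: reached.
Nor would need Umb (G1), but Umb never turns on.
Ven: reached.
Rho would need Nor (G10), but Nor never turns on.
Reached: Syl and Ven — 2 of the 4.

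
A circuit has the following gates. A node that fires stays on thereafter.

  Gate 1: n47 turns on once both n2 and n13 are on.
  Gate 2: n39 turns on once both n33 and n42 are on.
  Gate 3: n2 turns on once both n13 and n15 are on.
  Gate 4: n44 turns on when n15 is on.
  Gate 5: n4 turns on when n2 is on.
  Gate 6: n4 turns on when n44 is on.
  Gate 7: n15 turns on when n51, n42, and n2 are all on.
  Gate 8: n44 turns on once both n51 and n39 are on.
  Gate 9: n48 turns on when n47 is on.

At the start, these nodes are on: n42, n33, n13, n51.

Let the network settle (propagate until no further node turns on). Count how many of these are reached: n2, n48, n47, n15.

n2 would need n13 and n15 (Gate 3), but n15 never turns on.
n48 would need n47 (Gate 9), but n47 never turns on.
n47 would need n2 and n13 (Gate 1), but n2 never turns on.
n15 would need n51, n42, and n2 (Gate 7), but n2 never turns on.
None of the 4 are reached.

0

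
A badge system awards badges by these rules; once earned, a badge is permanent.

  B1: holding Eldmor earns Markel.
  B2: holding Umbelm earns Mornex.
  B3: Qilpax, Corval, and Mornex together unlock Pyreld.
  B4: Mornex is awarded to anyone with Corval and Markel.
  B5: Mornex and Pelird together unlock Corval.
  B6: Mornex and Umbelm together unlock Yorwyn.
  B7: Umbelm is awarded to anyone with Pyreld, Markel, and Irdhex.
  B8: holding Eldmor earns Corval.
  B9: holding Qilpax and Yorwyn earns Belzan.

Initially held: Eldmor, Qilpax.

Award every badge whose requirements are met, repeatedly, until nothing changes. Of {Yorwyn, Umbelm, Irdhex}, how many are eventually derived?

Yorwyn would need Mornex and Umbelm (B6), but Umbelm is never earned.
Umbelm would need Pyreld, Markel, and Irdhex (B7), but Irdhex is never earned.
No rule produces Irdhex, and it is not given.
None of the 3 are reached.

0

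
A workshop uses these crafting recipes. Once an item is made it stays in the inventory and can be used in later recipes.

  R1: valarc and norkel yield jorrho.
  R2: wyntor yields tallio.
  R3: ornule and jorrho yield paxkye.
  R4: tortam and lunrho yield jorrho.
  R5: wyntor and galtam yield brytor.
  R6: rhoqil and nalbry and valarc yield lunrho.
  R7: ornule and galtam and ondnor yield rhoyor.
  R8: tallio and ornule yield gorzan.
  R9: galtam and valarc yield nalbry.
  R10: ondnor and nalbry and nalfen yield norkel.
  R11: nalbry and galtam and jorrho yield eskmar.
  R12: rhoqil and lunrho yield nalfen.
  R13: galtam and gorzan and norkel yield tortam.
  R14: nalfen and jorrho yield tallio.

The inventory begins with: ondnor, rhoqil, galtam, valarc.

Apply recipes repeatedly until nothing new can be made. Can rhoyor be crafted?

rhoyor would need ornule, galtam, and ondnor (R7), but ornule is never obtained.

No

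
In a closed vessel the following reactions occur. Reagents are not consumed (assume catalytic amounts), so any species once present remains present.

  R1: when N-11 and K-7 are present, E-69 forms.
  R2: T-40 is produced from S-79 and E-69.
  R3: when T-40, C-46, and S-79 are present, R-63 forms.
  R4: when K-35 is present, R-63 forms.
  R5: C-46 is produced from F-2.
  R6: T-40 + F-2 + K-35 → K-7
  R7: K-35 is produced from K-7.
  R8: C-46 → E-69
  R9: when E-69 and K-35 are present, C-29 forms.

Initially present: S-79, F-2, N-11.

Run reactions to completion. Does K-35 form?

No

K-35 would need K-7 (R7), but K-7 never forms.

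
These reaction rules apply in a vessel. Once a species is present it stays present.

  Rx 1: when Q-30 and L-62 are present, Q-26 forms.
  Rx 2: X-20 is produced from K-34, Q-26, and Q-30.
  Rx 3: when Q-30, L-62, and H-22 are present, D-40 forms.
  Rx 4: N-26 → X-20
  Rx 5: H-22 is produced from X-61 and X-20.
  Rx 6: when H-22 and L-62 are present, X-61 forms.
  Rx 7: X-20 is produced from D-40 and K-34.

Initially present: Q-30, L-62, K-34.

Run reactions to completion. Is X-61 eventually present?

X-61 would need H-22 and L-62 (Rx 6), but H-22 never forms.

No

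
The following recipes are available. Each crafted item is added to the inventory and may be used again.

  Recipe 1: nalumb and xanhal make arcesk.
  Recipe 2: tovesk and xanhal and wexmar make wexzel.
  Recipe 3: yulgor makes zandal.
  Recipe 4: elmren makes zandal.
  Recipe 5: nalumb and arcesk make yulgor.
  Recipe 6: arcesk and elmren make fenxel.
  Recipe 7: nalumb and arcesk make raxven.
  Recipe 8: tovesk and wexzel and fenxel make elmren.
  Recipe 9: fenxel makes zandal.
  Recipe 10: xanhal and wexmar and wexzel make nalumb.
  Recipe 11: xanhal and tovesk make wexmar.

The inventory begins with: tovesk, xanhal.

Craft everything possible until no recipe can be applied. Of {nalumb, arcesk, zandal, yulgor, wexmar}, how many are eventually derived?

Using Recipe 11, xanhal and tovesk make wexmar.
tovesk and xanhal and wexmar → wexzel (Recipe 2).
Using Recipe 10, xanhal, wexmar, and wexzel make nalumb.
Using Recipe 1, nalumb and xanhal make arcesk.
Using Recipe 5, nalumb and arcesk make yulgor.
yulgor → zandal (Recipe 3).
nalumb: reached.
arcesk: reached.
zandal: reached.
yulgor: reached.
wexmar: reached.
All 5 are reached.

5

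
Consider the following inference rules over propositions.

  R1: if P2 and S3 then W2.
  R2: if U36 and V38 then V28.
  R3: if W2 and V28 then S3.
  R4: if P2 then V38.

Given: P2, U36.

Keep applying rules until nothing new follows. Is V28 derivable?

P2 holds, so V38 follows (R4).
From U36 and V38, R2 gives V28.

Yes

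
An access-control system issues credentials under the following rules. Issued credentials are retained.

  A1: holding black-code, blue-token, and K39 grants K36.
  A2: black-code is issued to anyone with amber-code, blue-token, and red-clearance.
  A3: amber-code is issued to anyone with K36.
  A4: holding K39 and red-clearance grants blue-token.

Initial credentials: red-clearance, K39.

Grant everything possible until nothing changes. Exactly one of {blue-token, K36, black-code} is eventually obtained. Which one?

blue-token

Holding K39 and red-clearance grants blue-token (A4).
black-code would need amber-code, blue-token, and red-clearance (A2), but amber-code is never granted. K36 would need black-code, blue-token, and K39 (A1), but black-code is never granted.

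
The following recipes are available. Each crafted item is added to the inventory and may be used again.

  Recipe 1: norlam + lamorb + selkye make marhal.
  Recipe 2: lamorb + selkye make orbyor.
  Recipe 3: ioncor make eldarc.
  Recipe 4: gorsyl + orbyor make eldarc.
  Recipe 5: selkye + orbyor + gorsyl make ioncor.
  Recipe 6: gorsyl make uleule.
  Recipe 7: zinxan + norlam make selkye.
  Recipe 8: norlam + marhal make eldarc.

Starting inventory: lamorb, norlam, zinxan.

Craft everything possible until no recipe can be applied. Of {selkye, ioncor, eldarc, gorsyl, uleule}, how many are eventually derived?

zinxan + norlam → selkye (Recipe 7).
norlam + lamorb + selkye → marhal (Recipe 1).
Using Recipe 8, norlam and marhal make eldarc.
selkye: reached.
ioncor would need selkye, orbyor, and gorsyl (Recipe 5), but gorsyl is never obtained.
eldarc: reached.
No rule produces gorsyl, and it is not given.
uleule would need gorsyl (Recipe 6), but gorsyl is never obtained.
Reached: selkye and eldarc — 2 of the 5.

2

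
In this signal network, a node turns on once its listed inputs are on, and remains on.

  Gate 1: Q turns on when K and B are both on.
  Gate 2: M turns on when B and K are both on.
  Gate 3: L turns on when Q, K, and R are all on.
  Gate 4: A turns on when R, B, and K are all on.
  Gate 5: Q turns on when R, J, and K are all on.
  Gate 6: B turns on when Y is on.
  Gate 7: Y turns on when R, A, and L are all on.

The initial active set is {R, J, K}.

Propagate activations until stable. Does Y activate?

Y would need R, A, and L (Gate 7), but A never turns on.

No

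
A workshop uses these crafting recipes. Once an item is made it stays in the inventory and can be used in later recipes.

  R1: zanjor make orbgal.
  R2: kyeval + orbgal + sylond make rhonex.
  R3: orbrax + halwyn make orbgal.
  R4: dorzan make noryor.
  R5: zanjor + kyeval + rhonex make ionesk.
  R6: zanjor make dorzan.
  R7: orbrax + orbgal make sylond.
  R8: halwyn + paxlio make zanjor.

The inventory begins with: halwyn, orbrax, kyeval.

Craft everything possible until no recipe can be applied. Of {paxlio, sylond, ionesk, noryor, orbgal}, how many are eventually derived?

2

Using R3, orbrax and halwyn make orbgal.
Using R7, orbrax and orbgal make sylond.
No rule produces paxlio, and it is not given.
sylond: reached.
ionesk would need zanjor, kyeval, and rhonex (R5), but zanjor is never obtained.
noryor would need dorzan (R4), but dorzan is never obtained.
orbgal: reached.
Reached: sylond and orbgal — 2 of the 5.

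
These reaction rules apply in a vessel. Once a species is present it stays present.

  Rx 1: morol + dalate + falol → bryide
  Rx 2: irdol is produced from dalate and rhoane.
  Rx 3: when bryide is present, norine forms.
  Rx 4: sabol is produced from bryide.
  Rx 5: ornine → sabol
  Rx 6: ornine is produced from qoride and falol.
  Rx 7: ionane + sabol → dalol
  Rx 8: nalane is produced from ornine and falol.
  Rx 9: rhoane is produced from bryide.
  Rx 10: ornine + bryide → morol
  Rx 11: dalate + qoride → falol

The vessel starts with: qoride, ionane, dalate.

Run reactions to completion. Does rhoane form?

No

rhoane would need bryide (Rx 9), but bryide never forms.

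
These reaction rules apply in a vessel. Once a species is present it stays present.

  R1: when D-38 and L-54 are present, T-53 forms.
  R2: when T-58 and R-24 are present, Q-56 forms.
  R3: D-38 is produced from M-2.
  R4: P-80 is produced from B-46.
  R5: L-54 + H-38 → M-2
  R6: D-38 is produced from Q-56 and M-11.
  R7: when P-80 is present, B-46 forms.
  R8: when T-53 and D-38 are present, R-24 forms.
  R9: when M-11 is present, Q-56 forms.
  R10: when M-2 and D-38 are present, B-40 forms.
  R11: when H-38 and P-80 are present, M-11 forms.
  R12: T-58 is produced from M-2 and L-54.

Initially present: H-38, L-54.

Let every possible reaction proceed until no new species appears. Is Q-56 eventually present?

Yes

L-54 and H-38 present → M-2 forms (R5).
M-2 and L-54 present → T-58 forms (R12).
M-2 present → D-38 forms (R3).
D-38 and L-54 present → T-53 forms (R1).
T-53 and D-38 present → R-24 forms (R8).
T-58 and R-24 present → Q-56 forms (R2).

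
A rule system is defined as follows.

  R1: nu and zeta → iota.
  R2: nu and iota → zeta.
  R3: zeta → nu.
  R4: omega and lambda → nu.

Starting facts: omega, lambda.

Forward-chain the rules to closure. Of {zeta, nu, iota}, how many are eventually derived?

From omega and lambda, R4 gives nu.
zeta would need nu and iota (R2), but iota is never established.
nu: reached.
iota would need nu and zeta (R1), but zeta is never established.
Reached: nu — 1 of the 3.

1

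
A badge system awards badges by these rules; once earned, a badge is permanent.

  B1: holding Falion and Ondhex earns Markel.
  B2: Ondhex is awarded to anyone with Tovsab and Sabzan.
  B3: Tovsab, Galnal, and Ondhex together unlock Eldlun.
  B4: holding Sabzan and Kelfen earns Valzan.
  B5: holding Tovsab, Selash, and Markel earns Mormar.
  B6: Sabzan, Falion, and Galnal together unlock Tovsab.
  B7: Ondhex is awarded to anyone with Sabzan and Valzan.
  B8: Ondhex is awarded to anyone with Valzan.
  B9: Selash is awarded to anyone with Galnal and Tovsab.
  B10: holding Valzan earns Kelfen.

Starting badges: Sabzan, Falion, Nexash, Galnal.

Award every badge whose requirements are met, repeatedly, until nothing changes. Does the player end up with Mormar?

With Sabzan, Falion, and Galnal, Tovsab is earned (B6).
With Tovsab and Sabzan, Ondhex is earned (B2).
With Galnal and Tovsab, Selash is earned (B9).
With Falion and Ondhex, Markel is earned (B1).
With Tovsab, Selash, and Markel, Mormar is earned (B5).

Yes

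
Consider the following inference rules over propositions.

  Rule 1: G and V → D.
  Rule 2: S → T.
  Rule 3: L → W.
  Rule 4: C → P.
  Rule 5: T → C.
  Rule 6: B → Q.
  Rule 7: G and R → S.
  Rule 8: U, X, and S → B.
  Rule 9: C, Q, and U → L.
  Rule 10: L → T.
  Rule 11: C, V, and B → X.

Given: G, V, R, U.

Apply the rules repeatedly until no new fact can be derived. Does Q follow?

No

Q would need B (Rule 6), but B is never established.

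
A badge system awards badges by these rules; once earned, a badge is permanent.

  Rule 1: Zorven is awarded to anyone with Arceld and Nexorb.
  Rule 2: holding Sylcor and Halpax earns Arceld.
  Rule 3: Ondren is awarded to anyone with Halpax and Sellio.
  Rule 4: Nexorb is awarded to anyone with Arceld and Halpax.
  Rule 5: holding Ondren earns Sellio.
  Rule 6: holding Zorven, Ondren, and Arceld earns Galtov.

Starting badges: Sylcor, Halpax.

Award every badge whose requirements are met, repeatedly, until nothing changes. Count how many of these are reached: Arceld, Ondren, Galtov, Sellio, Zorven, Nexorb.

With Sylcor and Halpax, Arceld is earned (Rule 2).
With Arceld and Halpax, Nexorb is earned (Rule 4).
With Arceld and Nexorb, Zorven is earned (Rule 1).
Arceld: reached.
Ondren would need Halpax and Sellio (Rule 3), but Sellio is never earned.
Galtov would need Zorven, Ondren, and Arceld (Rule 6), but Ondren is never earned.
Sellio would need Ondren (Rule 5), but Ondren is never earned.
Zorven: reached.
Nexorb: reached.
Reached: Arceld, Zorven, and Nexorb — 3 of the 6.

3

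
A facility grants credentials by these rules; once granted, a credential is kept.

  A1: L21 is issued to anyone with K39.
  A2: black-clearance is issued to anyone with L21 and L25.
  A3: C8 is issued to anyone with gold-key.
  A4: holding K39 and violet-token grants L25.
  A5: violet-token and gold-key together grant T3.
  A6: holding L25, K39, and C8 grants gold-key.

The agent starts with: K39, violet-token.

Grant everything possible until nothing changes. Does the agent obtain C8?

C8 would need gold-key (A3), but gold-key is never granted.

No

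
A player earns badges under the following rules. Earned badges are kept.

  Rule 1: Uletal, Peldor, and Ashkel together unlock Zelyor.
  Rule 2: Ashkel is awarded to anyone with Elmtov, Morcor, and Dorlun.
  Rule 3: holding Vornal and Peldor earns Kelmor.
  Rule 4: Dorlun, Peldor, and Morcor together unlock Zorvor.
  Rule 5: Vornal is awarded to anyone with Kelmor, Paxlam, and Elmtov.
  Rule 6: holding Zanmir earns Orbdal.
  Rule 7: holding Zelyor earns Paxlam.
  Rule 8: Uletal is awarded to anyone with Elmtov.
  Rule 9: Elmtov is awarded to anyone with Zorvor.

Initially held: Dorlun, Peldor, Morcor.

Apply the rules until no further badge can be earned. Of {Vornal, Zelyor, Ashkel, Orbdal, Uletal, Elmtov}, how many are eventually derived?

4

With Dorlun, Peldor, and Morcor, Zorvor is earned (Rule 4).
With Zorvor, Elmtov is earned (Rule 9).
With Elmtov, Morcor, and Dorlun, Ashkel is earned (Rule 2).
With Elmtov, Uletal is earned (Rule 8).
With Uletal, Peldor, and Ashkel, Zelyor is earned (Rule 1).
Vornal would need Kelmor, Paxlam, and Elmtov (Rule 5), but Kelmor is never earned.
Zelyor: reached.
Ashkel: reached.
Orbdal would need Zanmir (Rule 6), but Zanmir is never earned.
Uletal: reached.
Elmtov: reached.
Reached: Zelyor, Ashkel, Uletal, and Elmtov — 4 of the 6.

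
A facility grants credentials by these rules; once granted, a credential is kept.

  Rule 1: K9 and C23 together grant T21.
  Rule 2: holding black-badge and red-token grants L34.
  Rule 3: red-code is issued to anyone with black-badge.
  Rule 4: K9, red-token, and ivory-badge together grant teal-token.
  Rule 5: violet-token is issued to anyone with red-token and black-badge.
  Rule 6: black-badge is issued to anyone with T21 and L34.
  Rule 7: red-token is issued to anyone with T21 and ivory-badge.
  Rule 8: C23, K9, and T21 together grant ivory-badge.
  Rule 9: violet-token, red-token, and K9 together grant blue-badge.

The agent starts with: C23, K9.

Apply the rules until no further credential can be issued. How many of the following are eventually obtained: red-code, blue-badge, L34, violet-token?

red-code would need black-badge (Rule 3), but black-badge is never granted.
blue-badge would need violet-token, red-token, and K9 (Rule 9), but violet-token is never granted.
L34 would need black-badge and red-token (Rule 2), but black-badge is never granted.
violet-token would need red-token and black-badge (Rule 5), but black-badge is never granted.
None of the 4 are reached.

0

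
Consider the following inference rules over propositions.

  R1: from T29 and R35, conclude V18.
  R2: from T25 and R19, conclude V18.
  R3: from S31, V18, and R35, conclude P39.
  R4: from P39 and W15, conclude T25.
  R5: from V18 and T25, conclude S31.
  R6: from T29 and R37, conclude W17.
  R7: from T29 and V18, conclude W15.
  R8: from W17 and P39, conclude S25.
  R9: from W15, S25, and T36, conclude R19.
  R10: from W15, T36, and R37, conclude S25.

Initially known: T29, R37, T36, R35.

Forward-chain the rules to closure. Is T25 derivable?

No

T25 would need P39 and W15 (R4), but P39 is never established.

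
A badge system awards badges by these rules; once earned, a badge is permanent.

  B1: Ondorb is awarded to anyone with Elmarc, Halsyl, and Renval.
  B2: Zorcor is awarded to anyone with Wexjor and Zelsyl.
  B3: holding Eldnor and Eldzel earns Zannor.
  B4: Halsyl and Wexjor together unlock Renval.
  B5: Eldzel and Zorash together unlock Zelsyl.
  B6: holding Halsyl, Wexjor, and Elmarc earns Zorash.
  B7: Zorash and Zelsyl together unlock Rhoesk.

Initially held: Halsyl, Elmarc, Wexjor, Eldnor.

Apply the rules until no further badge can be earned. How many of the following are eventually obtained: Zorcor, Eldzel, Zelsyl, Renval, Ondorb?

2

With Halsyl and Wexjor, Renval is earned (B4).
With Elmarc, Halsyl, and Renval, Ondorb is earned (B1).
Zorcor would need Wexjor and Zelsyl (B2), but Zelsyl is never earned.
No rule produces Eldzel, and it is not given.
Zelsyl would need Eldzel and Zorash (B5), but Eldzel is never earned.
Renval: reached.
Ondorb: reached.
Reached: Renval and Ondorb — 2 of the 5.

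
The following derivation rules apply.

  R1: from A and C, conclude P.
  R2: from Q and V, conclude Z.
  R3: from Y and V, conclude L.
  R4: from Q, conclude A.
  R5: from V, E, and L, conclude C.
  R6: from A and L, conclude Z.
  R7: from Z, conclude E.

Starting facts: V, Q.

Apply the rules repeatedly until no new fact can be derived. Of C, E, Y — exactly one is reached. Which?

E

Q and V hold, so Z follows (R2).
From Z, R7 gives E.
No rule produces Y, and it is not given. C would need V, E, and L (R5), but L is never established.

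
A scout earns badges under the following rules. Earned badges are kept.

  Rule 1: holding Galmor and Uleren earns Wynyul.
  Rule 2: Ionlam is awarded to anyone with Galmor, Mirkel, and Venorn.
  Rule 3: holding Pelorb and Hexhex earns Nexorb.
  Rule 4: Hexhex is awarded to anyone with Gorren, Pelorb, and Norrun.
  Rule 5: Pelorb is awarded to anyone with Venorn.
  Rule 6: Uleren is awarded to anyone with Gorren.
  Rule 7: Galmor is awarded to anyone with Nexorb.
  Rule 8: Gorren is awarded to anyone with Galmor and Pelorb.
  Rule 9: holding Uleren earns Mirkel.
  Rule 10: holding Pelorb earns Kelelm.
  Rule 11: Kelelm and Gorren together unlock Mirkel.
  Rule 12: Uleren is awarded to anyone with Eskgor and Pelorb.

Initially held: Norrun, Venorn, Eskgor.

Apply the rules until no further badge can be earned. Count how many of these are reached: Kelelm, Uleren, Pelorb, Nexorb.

With Venorn, Pelorb is earned (Rule 5).
With Eskgor and Pelorb, Uleren is earned (Rule 12).
With Pelorb, Kelelm is earned (Rule 10).
Kelelm: reached.
Uleren: reached.
Pelorb: reached.
Nexorb would need Pelorb and Hexhex (Rule 3), but Hexhex is never earned.
Reached: Kelelm, Uleren, and Pelorb — 3 of the 4.

3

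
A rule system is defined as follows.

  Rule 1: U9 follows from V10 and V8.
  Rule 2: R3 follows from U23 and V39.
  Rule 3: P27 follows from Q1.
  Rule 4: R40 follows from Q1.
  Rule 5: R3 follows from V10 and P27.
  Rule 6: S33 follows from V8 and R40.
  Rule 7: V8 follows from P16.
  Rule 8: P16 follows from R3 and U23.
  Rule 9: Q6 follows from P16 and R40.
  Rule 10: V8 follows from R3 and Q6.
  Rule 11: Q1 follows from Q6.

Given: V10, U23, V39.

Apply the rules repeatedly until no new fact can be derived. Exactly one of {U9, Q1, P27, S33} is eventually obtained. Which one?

U23 and V39 hold, so R3 follows (Rule 2).
R3 and U23 hold, so P16 follows (Rule 8).
P16 holds, so V8 follows (Rule 7).
V10 and V8 hold, so U9 follows (Rule 1).
Q1 would need Q6 (Rule 11), but Q6 is never established. P27 would need Q1 (Rule 3), but Q1 is never established. S33 would need V8 and R40 (Rule 6), but R40 is never established.

U9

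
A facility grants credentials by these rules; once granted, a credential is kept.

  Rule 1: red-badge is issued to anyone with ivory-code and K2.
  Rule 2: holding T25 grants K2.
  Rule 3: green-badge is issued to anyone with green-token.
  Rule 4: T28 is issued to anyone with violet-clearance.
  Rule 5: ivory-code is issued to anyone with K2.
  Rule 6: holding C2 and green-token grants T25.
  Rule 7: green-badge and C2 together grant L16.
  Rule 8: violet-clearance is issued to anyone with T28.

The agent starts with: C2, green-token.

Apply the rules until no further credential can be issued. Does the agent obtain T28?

T28 would need violet-clearance (Rule 4), but violet-clearance is never granted.

No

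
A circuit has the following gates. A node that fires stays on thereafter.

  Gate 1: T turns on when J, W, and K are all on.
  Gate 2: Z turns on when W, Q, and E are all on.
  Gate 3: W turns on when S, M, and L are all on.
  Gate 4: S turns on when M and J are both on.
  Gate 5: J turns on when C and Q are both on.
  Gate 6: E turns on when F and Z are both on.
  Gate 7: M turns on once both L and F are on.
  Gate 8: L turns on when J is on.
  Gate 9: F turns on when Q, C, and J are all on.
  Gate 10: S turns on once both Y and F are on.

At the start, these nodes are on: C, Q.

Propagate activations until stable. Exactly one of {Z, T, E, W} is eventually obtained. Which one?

Gate 5: C and Q on → J on.
Gate 9: Q, C, and J on → F on.
J is on, so L turns on (Gate 8).
Gate 7: L and F on → M on.
M and J are on, so S turns on (Gate 4).
S, M, and L are on, so W turns on (Gate 3).
E would need F and Z (Gate 6), but Z never turns on. T would need J, W, and K (Gate 1), but K never turns on. Z would need W, Q, and E (Gate 2), but E never turns on.

W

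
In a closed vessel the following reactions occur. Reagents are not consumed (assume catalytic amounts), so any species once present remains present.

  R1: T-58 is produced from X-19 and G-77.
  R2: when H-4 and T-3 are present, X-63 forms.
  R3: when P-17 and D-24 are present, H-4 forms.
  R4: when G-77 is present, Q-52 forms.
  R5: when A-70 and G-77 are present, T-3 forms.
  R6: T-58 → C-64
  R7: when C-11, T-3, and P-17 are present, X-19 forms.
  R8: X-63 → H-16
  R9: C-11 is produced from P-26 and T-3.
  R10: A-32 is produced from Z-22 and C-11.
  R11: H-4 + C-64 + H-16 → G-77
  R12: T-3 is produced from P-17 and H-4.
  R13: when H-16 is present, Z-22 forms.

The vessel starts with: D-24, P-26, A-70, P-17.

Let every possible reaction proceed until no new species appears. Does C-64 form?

No

C-64 would need T-58 (R6), but T-58 never forms.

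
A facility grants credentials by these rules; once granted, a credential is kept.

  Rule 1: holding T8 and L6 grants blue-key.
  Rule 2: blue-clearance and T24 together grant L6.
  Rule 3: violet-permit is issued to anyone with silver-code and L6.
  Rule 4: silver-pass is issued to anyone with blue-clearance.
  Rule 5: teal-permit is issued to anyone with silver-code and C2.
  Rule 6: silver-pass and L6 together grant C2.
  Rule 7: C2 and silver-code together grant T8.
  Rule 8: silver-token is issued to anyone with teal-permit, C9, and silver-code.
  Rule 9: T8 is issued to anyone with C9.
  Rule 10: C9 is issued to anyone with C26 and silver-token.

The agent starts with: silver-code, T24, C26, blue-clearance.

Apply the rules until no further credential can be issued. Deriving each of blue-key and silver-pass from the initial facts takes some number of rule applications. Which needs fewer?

silver-pass

silver-pass: Holding blue-clearance grants silver-pass (Rule 4). [1 rule application]
blue-key: Holding blue-clearance grants silver-pass (Rule 4). Holding blue-clearance and T24 grants L6 (Rule 2). Holding silver-pass and L6 grants C2 (Rule 6). Holding C2 and silver-code grants T8 (Rule 7). Holding T8 and L6 grants blue-key (Rule 1). [5 rule applications]
silver-pass needs fewer.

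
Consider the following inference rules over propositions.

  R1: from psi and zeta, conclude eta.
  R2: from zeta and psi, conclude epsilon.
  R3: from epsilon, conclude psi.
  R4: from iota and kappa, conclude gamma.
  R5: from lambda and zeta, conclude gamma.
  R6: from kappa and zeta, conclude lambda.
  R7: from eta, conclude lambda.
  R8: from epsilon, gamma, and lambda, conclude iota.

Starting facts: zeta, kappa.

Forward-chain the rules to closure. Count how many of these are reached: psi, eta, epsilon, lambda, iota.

1

kappa and zeta hold, so lambda follows (R6).
psi would need epsilon (R3), but epsilon is never established.
eta would need psi and zeta (R1), but psi is never established.
epsilon would need zeta and psi (R2), but psi is never established.
lambda: reached.
iota would need epsilon, gamma, and lambda (R8), but epsilon is never established.
Reached: lambda — 1 of the 5.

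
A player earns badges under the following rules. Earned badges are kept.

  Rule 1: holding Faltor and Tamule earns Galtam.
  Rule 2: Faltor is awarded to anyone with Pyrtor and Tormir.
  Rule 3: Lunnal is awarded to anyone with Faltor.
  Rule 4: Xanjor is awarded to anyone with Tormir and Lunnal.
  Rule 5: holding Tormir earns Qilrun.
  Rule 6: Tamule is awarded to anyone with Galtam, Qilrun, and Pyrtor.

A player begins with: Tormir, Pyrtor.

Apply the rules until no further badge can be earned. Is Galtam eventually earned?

No

Galtam would need Faltor and Tamule (Rule 1), but Tamule is never earned.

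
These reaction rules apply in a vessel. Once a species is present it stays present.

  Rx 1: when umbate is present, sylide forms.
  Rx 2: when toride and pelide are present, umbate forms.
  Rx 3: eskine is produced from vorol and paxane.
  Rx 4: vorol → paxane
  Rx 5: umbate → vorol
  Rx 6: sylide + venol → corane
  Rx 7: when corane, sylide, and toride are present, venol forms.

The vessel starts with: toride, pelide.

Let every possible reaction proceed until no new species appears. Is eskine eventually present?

toride and pelide present → umbate forms (Rx 2).
umbate present → vorol forms (Rx 5).
vorol present → paxane forms (Rx 4).
vorol and paxane present → eskine forms (Rx 3).

Yes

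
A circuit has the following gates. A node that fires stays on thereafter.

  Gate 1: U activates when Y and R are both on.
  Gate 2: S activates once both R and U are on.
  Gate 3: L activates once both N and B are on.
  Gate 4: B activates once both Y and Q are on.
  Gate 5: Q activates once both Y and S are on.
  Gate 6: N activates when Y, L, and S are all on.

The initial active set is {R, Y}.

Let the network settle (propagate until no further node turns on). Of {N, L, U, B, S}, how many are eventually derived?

3

Gate 1: Y and R on → U on.
R and U are on, so S activates (Gate 2).
Y and S are on, so Q activates (Gate 5).
Y and Q are on, so B activates (Gate 4).
N would need Y, L, and S (Gate 6), but L never turns on.
L would need N and B (Gate 3), but N never turns on.
U: reached.
B: reached.
S: reached.
Reached: U, B, and S — 3 of the 5.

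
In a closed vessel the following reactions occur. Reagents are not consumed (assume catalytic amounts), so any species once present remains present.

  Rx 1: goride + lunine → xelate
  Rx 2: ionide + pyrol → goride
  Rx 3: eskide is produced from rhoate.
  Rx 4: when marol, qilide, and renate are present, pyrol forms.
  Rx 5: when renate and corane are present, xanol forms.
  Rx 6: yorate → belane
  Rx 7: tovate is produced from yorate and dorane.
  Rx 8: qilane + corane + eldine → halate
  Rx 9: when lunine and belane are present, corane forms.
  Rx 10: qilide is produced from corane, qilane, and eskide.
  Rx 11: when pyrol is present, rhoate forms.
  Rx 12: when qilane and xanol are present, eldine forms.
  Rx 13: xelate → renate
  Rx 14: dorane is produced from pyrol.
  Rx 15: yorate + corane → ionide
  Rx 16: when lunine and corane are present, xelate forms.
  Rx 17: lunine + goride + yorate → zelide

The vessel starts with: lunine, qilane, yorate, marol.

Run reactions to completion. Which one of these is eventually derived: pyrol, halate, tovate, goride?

halate

yorate present → belane forms (Rx 6).
lunine and belane present → corane forms (Rx 9).
lunine and corane present → xelate forms (Rx 16).
xelate present → renate forms (Rx 13).
renate and corane present → xanol forms (Rx 5).
qilane and xanol present → eldine forms (Rx 12).
qilane, corane, and eldine present → halate forms (Rx 8).
goride would need ionide and pyrol (Rx 2), but pyrol never forms. pyrol would need marol, qilide, and renate (Rx 4), but qilide never forms. tovate would need yorate and dorane (Rx 7), but dorane never forms.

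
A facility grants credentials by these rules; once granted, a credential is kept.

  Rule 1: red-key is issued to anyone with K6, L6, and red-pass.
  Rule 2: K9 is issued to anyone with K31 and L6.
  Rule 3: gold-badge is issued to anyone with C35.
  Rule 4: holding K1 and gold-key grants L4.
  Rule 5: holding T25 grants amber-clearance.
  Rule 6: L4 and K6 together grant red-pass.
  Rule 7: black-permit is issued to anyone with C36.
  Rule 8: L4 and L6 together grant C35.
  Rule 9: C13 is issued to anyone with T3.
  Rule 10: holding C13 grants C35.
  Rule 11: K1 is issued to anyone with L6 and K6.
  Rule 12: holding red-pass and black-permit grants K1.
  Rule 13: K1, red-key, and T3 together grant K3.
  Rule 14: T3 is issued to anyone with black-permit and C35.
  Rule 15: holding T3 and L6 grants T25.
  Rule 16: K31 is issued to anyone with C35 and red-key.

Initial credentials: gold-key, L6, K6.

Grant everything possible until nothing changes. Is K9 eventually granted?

Holding L6 and K6 grants K1 (Rule 11).
Holding K1 and gold-key grants L4 (Rule 4).
Holding L4 and L6 grants C35 (Rule 8).
Holding L4 and K6 grants red-pass (Rule 6).
Holding K6, L6, and red-pass grants red-key (Rule 1).
Holding C35 and red-key grants K31 (Rule 16).
Holding K31 and L6 grants K9 (Rule 2).

Yes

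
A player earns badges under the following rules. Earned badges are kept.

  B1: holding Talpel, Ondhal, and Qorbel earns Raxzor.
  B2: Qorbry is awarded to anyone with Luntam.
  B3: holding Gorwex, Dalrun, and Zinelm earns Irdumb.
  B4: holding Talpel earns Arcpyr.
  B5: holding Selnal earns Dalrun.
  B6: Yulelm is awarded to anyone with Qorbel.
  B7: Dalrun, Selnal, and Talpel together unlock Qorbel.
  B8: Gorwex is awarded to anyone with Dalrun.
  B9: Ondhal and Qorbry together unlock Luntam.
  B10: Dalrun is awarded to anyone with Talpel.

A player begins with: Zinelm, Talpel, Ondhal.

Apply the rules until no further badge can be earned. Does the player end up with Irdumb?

With Talpel, Dalrun is earned (B10).
With Dalrun, Gorwex is earned (B8).
With Gorwex, Dalrun, and Zinelm, Irdumb is earned (B3).

Yes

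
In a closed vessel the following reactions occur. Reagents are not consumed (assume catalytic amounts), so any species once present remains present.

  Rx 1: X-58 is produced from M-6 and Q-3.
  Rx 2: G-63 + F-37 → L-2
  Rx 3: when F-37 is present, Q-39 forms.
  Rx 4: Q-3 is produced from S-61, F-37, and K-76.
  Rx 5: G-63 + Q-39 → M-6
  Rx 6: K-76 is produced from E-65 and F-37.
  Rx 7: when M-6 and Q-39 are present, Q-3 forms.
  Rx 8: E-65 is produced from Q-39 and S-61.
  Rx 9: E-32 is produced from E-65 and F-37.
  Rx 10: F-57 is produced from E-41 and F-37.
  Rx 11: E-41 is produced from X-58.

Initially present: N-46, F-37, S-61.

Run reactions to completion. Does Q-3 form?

F-37 present → Q-39 forms (Rx 3).
Q-39 and S-61 present → E-65 forms (Rx 8).
E-65 and F-37 present → K-76 forms (Rx 6).
S-61, F-37, and K-76 present → Q-3 forms (Rx 4).

Yes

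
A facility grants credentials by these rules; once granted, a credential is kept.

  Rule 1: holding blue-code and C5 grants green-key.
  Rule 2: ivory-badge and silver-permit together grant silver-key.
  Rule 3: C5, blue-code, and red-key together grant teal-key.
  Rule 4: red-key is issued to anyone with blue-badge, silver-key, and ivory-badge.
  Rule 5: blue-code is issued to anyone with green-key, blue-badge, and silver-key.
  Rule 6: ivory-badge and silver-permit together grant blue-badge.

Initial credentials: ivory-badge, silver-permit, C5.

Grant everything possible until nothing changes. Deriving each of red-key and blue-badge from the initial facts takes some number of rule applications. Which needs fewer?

blue-badge: Holding ivory-badge and silver-permit grants blue-badge (Rule 6). [1 rule application]
red-key: Holding ivory-badge and silver-permit grants silver-key (Rule 2). Holding ivory-badge and silver-permit grants blue-badge (Rule 6). Holding blue-badge, silver-key, and ivory-badge grants red-key (Rule 4). [3 rule applications]
blue-badge needs fewer.

blue-badge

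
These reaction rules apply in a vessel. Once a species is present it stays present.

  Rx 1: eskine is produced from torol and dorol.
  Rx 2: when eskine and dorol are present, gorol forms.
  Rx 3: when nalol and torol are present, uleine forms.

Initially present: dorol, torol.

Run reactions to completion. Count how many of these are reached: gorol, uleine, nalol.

torol and dorol present → eskine forms (Rx 1).
eskine and dorol present → gorol forms (Rx 2).
gorol: reached.
uleine would need nalol and torol (Rx 3), but nalol never forms.
No rule produces nalol, and it is not given.
Reached: gorol — 1 of the 3.

1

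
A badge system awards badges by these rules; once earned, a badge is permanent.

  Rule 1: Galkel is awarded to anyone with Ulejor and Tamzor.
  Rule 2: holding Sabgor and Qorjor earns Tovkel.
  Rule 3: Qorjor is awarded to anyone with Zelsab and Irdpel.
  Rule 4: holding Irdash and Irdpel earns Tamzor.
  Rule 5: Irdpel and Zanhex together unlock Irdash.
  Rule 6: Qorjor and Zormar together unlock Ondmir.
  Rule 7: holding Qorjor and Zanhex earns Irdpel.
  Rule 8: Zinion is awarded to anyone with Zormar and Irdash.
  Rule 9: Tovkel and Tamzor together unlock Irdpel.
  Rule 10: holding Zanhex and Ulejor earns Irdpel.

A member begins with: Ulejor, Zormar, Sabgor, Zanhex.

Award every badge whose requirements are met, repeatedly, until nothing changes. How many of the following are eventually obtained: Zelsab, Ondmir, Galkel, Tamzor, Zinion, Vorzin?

With Zanhex and Ulejor, Irdpel is earned (Rule 10).
With Irdpel and Zanhex, Irdash is earned (Rule 5).
With Zormar and Irdash, Zinion is earned (Rule 8).
With Irdash and Irdpel, Tamzor is earned (Rule 4).
With Ulejor and Tamzor, Galkel is earned (Rule 1).
No rule produces Zelsab, and it is not given.
Ondmir would need Qorjor and Zormar (Rule 6), but Qorjor is never earned.
Galkel: reached.
Tamzor: reached.
Zinion: reached.
No rule produces Vorzin, and it is not given.
Reached: Galkel, Tamzor, and Zinion — 3 of the 6.

3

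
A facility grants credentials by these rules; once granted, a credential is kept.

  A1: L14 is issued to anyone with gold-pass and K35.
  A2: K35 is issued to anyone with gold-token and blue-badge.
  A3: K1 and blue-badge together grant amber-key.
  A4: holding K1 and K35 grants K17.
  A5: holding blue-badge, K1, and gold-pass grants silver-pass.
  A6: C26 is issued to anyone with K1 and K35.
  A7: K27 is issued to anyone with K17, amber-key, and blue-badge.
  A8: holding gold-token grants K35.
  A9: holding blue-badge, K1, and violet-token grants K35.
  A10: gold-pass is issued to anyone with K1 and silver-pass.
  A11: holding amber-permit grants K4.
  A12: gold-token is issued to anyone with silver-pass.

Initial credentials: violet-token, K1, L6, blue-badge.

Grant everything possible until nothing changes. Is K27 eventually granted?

Yes

Holding K1 and blue-badge grants amber-key (A3).
Holding blue-badge, K1, and violet-token grants K35 (A9).
Holding K1 and K35 grants K17 (A4).
Holding K17, amber-key, and blue-badge grants K27 (A7).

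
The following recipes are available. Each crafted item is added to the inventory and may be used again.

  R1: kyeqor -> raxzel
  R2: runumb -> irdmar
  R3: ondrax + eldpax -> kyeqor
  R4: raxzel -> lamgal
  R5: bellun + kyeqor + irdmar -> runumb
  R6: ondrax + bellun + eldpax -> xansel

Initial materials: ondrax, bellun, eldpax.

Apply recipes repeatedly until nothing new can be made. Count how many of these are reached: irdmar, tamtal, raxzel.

Using R3, ondrax and eldpax make kyeqor.
kyeqor -> raxzel (R1).
irdmar would need runumb (R2), but runumb is never obtained.
No rule produces tamtal, and it is not given.
raxzel: reached.
Reached: raxzel — 1 of the 3.

1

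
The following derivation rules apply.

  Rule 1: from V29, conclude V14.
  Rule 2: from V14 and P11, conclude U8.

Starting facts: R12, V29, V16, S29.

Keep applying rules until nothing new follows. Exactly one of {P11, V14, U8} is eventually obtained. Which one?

V29 holds, so V14 follows (Rule 1).
No rule produces P11, and it is not given. U8 would need V14 and P11 (Rule 2), but P11 is never established.

V14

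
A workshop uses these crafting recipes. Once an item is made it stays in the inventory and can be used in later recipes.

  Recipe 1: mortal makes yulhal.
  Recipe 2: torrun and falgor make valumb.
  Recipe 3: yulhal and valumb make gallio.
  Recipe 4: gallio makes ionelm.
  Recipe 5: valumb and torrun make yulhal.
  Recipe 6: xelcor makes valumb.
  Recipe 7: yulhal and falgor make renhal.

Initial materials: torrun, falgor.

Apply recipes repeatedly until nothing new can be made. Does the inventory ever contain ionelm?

Yes

torrun and falgor → valumb (Recipe 2).
valumb and torrun → yulhal (Recipe 5).
yulhal and valumb → gallio (Recipe 3).
Using Recipe 4, gallio makes ionelm.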